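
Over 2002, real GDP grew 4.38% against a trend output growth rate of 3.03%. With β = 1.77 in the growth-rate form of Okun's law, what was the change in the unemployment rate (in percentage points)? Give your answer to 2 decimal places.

-0.76 percentage points

Growth-rate Okun's law: g_Y = g_Y* - β × Δu, so Δu = (g_Y* - g_Y)/β.
Δu = (3.03 - 4.38)/1.77 = -1.35/1.77 = -0.76 percentage points.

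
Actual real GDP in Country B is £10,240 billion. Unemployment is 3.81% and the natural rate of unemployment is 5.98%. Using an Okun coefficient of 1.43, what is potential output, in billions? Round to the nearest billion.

£9,932 billion

Unemployment gap = 3.81 - 5.98 = -2.17 points, so output gap = -1.43 × (-2.17) = 3.1031%.
Since Y = Y* × (1 + gap/100), Y* = 10240/1.031031 ≈ 9932 billion.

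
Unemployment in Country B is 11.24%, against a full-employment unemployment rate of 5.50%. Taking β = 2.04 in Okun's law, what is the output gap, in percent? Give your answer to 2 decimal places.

The unemployment gap is 11.24 - 5.5 = 5.74 percentage points.
Okun's law gives an output gap of -2.04 × 5.74 = -11.7096%, i.e. 11.71% below potential.

-11.71%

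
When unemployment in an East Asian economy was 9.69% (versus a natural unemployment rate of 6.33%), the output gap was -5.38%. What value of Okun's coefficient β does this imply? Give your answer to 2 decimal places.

Okun's law: output gap = -β × (u - u*).
-5.38 = -β × (9.69 - 6.33) = -β × 3.36, so β = 5.38/3.36 = 1.60.

β ≈ 1.60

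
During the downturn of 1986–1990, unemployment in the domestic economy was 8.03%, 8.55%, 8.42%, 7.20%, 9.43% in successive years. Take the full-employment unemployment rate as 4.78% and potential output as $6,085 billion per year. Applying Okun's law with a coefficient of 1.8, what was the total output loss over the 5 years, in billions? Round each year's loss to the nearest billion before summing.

Year 1986: gap = -1.8 × (8.03 - 4.78) = -5.85%, loss ≈ 6085 × 5.85/100 ≈ 356.
Year 1987: gap = -1.8 × (8.55 - 4.78) = -6.786%, loss ≈ 6085 × 6.786/100 ≈ 413.
Year 1988: gap = -1.8 × (8.42 - 4.78) = -6.552%, loss ≈ 6085 × 6.552/100 ≈ 399.
Year 1989: gap = -1.8 × (7.2 - 4.78) = -4.356%, loss ≈ 6085 × 4.356/100 ≈ 265.
Year 1990: gap = -1.8 × (9.43 - 4.78) = -8.37%, loss ≈ 6085 × 8.37/100 ≈ 509.
Total lost output = 356 + 413 + 399 + 265 + 509 = 1942 billion.

$1,942 billion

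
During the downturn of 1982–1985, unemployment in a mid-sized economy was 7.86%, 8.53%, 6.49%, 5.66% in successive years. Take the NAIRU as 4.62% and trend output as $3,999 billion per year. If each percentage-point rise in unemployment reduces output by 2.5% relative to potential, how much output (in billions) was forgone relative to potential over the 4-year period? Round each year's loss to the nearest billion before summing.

Year 1982: gap = -2.5 × (7.86 - 4.62) = -8.1%, loss ≈ 3999 × 8.1/100 ≈ 324.
Year 1983: gap = -2.5 × (8.53 - 4.62) = -9.775%, loss ≈ 3999 × 9.775/100 ≈ 391.
Year 1984: gap = -2.5 × (6.49 - 4.62) = -4.675%, loss ≈ 3999 × 4.675/100 ≈ 187.
Year 1985: gap = -2.5 × (5.66 - 4.62) = -2.6%, loss ≈ 3999 × 2.6/100 ≈ 104.
Total lost output = 324 + 391 + 187 + 104 = 1006 billion.

$1,006 billion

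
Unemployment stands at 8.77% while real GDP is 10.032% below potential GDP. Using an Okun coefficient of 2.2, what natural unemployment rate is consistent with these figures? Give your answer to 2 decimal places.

From Okun's law, u - u* = -(output gap)/β = -(-10.032)/2.2 = 4.56 points.
So u* = 8.77 - 4.56 = 4.21%.

4.21%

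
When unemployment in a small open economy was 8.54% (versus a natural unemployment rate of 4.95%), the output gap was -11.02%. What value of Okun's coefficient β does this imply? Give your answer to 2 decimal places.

Okun's law: output gap = -β × (u - u*).
-11.02 = -β × (8.54 - 4.95) = -β × 3.59, so β = 11.02/3.59 = 3.07.

β ≈ 3.07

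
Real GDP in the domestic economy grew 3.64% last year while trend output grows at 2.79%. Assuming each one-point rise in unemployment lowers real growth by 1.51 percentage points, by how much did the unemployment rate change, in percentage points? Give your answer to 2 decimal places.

-0.56 percentage points

Growth-rate Okun's law: g_Y = g_Y* - β × Δu, so Δu = (g_Y* - g_Y)/β.
Δu = (2.79 - 3.64)/1.51 = -0.85/1.51 = -0.56 percentage points.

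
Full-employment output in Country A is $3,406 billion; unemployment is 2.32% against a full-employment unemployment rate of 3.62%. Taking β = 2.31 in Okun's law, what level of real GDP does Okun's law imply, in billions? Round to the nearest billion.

$3,508 billion

Unemployment gap = 2.32 - 3.62 = -1.3 points, so the output gap is -2.31 × (-1.3) = 3.003%.
Actual GDP = 3406 × (1 + 3.003/100) = 3406 × 1.03003 ≈ 3508 billion.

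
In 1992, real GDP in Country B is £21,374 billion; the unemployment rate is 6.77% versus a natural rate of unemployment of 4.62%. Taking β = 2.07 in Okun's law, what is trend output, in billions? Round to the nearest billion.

Unemployment gap = 6.77 - 4.62 = 2.15 points, so output gap = -2.07 × 2.15 = -4.4505%.
Since Y = Y* × (1 + gap/100), Y* = 21374/0.955495 ≈ 22370 billion.

£22,370 billion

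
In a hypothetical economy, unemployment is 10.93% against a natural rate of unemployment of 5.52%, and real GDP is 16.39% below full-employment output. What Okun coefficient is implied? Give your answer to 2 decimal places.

β ≈ 3.03

Okun's law: output gap = -β × (u - u*).
-16.39 = -β × (10.93 - 5.52) = -β × 5.41, so β = 16.39/5.41 = 3.03.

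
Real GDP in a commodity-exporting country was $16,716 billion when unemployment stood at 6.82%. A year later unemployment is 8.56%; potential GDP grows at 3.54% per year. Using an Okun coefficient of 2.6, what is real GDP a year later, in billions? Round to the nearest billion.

Δu = 8.56 - 6.82 = 1.74 points.
Okun's law (growth form): g_Y = g_Y* - β × Δu = 3.54 - 2.6 × (1.74) = 3.54 - 4.524 = -0.984%.
Real GDP in the next year = 16716 × (1 - 0.984/100) = 16716 × 0.99016 ≈ 16552 billion.

$16,552 billion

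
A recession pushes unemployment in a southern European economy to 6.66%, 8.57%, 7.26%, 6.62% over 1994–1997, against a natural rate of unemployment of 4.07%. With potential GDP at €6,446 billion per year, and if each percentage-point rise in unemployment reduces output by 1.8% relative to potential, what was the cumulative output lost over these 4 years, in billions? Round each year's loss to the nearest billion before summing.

€1,489 billion

Year 1994: gap = -1.8 × (6.66 - 4.07) = -4.662%, loss ≈ 6446 × 4.662/100 ≈ 301.
Year 1995: gap = -1.8 × (8.57 - 4.07) = -8.1%, loss ≈ 6446 × 8.1/100 ≈ 522.
Year 1996: gap = -1.8 × (7.26 - 4.07) = -5.742%, loss ≈ 6446 × 5.742/100 ≈ 370.
Year 1997: gap = -1.8 × (6.62 - 4.07) = -4.59%, loss ≈ 6446 × 4.59/100 ≈ 296.
Total lost output = 301 + 522 + 370 + 296 = 1489 billion.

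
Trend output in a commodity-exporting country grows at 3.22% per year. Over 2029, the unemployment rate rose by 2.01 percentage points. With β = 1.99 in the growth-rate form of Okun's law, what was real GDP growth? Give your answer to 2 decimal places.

Growth-rate Okun's law: g_Y = g_Y* - β × Δu.
g_Y = 3.22 - 1.99 × (2.01) = 3.22 - 3.9999 = -0.7799%, i.e. -0.78% to 2 d.p.

-0.78%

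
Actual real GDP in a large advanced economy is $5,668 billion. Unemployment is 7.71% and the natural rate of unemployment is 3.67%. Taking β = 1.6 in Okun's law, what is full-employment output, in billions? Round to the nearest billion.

Unemployment gap = 7.71 - 3.67 = 4.04 points, so output gap = -1.6 × 4.04 = -6.464%.
Since Y = Y* × (1 + gap/100), Y* = 5668/0.93536 ≈ 6060 billion.

$6,060 billion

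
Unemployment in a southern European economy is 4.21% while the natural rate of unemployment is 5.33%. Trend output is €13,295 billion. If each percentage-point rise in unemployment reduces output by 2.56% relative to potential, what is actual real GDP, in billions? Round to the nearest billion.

Unemployment gap = 4.21 - 5.33 = -1.12 points, so the output gap is -2.56 × (-1.12) = 2.8672%.
Actual GDP = 13295 × (1 + 2.8672/100) = 13295 × 1.028672 ≈ 13676 billion.

€13,676 billion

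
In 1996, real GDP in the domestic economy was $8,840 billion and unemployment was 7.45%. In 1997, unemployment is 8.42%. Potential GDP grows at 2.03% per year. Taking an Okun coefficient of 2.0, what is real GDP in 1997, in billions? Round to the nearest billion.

Δu = 8.42 - 7.45 = 0.97 points.
Okun's law (growth form): g_Y = g_Y* - β × Δu = 2.03 - 2.0 × (0.97) = 2.03 - 1.94 = 0.09%.
Real GDP in the next year = 8840 × (1 + 0.09/100) = 8840 × 1.0009 ≈ 8848 billion.

$8,848 billion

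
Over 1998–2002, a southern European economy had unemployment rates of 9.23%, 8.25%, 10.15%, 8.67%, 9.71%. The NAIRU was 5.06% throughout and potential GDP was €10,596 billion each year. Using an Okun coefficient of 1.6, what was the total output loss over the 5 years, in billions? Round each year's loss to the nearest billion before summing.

Year 1998: gap = -1.6 × (9.23 - 5.06) = -6.672%, loss ≈ 10596 × 6.672/100 ≈ 707.
Year 1999: gap = -1.6 × (8.25 - 5.06) = -5.104%, loss ≈ 10596 × 5.104/100 ≈ 541.
Year 2000: gap = -1.6 × (10.15 - 5.06) = -8.144%, loss ≈ 10596 × 8.144/100 ≈ 863.
Year 2001: gap = -1.6 × (8.67 - 5.06) = -5.776%, loss ≈ 10596 × 5.776/100 ≈ 612.
Year 2002: gap = -1.6 × (9.71 - 5.06) = -7.44%, loss ≈ 10596 × 7.44/100 ≈ 788.
Total lost output = 707 + 541 + 863 + 612 + 788 = 3511 billion.

€3,511 billion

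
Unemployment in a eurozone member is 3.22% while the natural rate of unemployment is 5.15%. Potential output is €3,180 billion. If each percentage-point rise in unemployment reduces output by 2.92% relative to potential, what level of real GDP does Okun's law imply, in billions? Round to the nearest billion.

Unemployment gap = 3.22 - 5.15 = -1.93 points, so the output gap is -2.92 × (-1.93) = 5.6356%.
Actual GDP = 3180 × (1 + 5.6356/100) = 3180 × 1.056356 ≈ 3359 billion.

€3,359 billion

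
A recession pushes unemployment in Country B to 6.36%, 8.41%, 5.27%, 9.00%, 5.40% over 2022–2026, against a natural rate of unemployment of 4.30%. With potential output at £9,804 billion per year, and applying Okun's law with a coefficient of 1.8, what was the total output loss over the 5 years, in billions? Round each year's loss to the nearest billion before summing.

Year 2022: gap = -1.8 × (6.36 - 4.3) = -3.708%, loss ≈ 9804 × 3.708/100 ≈ 364.
Year 2023: gap = -1.8 × (8.41 - 4.3) = -7.398%, loss ≈ 9804 × 7.398/100 ≈ 725.
Year 2024: gap = -1.8 × (5.27 - 4.3) = -1.746%, loss ≈ 9804 × 1.746/100 ≈ 171.
Year 2025: gap = -1.8 × (9 - 4.3) = -8.46%, loss ≈ 9804 × 8.46/100 ≈ 829.
Year 2026: gap = -1.8 × (5.4 - 4.3) = -1.98%, loss ≈ 9804 × 1.98/100 ≈ 194.
Total lost output = 364 + 725 + 171 + 829 + 194 = 2283 billion.

£2,283 billion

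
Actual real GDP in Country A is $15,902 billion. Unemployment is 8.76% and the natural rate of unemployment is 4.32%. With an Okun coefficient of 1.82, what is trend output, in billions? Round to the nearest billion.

$17,300 billion

Unemployment gap = 8.76 - 4.32 = 4.44 points, so output gap = -1.82 × 4.44 = -8.0808%.
Since Y = Y* × (1 + gap/100), Y* = 15902/0.919192 ≈ 17300 billion.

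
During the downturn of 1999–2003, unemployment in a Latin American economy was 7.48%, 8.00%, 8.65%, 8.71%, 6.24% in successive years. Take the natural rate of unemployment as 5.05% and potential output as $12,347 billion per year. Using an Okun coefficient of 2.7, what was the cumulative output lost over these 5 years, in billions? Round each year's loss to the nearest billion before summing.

Year 1999: gap = -2.7 × (7.48 - 5.05) = -6.561%, loss ≈ 12347 × 6.561/100 ≈ 810.
Year 2000: gap = -2.7 × (8 - 5.05) = -7.965%, loss ≈ 12347 × 7.965/100 ≈ 983.
Year 2001: gap = -2.7 × (8.65 - 5.05) = -9.72%, loss ≈ 12347 × 9.72/100 ≈ 1200.
Year 2002: gap = -2.7 × (8.71 - 5.05) = -9.882%, loss ≈ 12347 × 9.882/100 ≈ 1220.
Year 2003: gap = -2.7 × (6.24 - 5.05) = -3.213%, loss ≈ 12347 × 3.213/100 ≈ 397.
Total lost output = 810 + 983 + 1200 + 1220 + 397 = 4610 billion.

$4,610 billion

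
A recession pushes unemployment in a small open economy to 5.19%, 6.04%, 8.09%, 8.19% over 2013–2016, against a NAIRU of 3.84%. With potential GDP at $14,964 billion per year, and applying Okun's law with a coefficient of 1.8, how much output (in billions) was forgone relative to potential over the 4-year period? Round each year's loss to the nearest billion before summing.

$3,274 billion

Year 2013: gap = -1.8 × (5.19 - 3.84) = -2.43%, loss ≈ 14964 × 2.43/100 ≈ 364.
Year 2014: gap = -1.8 × (6.04 - 3.84) = -3.96%, loss ≈ 14964 × 3.96/100 ≈ 593.
Year 2015: gap = -1.8 × (8.09 - 3.84) = -7.65%, loss ≈ 14964 × 7.65/100 ≈ 1145.
Year 2016: gap = -1.8 × (8.19 - 3.84) = -7.83%, loss ≈ 14964 × 7.83/100 ≈ 1172.
Total lost output = 364 + 593 + 1145 + 1172 = 3274 billion.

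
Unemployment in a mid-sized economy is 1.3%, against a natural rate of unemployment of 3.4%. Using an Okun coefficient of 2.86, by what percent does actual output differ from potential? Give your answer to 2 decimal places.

The unemployment gap is 1.3 - 3.4 = -2.1 percentage points.
Okun's law gives an output gap of -2.86 × (-2.1) = 6.006%, i.e. 6.01% above potential.

6.01%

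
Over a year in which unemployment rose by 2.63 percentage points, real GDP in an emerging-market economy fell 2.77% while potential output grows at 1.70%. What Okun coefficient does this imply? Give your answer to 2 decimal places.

Growth form: g_Y = g_Y* - β × Δu, so β = (g_Y* - g_Y)/Δu.
β = (1.7 + 2.77)/2.63 = 4.47/2.63 = 1.70.

β ≈ 1.70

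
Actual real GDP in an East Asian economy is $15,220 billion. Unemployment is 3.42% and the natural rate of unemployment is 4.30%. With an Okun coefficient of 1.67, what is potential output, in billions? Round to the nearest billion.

$15,000 billion

Unemployment gap = 3.42 - 4.3 = -0.88 points, so output gap = -1.67 × (-0.88) = 1.4696%.
Since Y = Y* × (1 + gap/100), Y* = 15220/1.014696 ≈ 15000 billion.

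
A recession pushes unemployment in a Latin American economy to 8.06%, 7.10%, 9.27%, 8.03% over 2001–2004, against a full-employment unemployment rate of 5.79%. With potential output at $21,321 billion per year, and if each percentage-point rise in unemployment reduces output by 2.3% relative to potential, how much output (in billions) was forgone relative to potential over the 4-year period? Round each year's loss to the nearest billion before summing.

Year 2001: gap = -2.3 × (8.06 - 5.79) = -5.221%, loss ≈ 21321 × 5.221/100 ≈ 1113.
Year 2002: gap = -2.3 × (7.1 - 5.79) = -3.013%, loss ≈ 21321 × 3.013/100 ≈ 642.
Year 2003: gap = -2.3 × (9.27 - 5.79) = -8.004%, loss ≈ 21321 × 8.004/100 ≈ 1707.
Year 2004: gap = -2.3 × (8.03 - 5.79) = -5.152%, loss ≈ 21321 × 5.152/100 ≈ 1098.
Total lost output = 1113 + 642 + 1707 + 1098 = 4560 billion.

$4,560 billion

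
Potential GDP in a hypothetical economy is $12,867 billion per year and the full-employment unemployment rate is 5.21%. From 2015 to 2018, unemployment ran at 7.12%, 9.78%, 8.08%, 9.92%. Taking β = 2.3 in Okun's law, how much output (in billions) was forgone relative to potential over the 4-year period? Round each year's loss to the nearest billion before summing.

$4,160 billion

Year 2015: gap = -2.3 × (7.12 - 5.21) = -4.393%, loss ≈ 12867 × 4.393/100 ≈ 565.
Year 2016: gap = -2.3 × (9.78 - 5.21) = -10.511%, loss ≈ 12867 × 10.511/100 ≈ 1352.
Year 2017: gap = -2.3 × (8.08 - 5.21) = -6.601%, loss ≈ 12867 × 6.601/100 ≈ 849.
Year 2018: gap = -2.3 × (9.92 - 5.21) = -10.833%, loss ≈ 12867 × 10.833/100 ≈ 1394.
Total lost output = 565 + 1352 + 849 + 1394 = 4160 billion.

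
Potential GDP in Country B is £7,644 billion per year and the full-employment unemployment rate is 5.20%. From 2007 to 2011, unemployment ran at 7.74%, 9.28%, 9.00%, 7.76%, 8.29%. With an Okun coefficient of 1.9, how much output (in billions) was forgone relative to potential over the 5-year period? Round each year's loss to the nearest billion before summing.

£2,335 billion

Year 2007: gap = -1.9 × (7.74 - 5.2) = -4.826%, loss ≈ 7644 × 4.826/100 ≈ 369.
Year 2008: gap = -1.9 × (9.28 - 5.2) = -7.752%, loss ≈ 7644 × 7.752/100 ≈ 593.
Year 2009: gap = -1.9 × (9 - 5.2) = -7.22%, loss ≈ 7644 × 7.22/100 ≈ 552.
Year 2010: gap = -1.9 × (7.76 - 5.2) = -4.864%, loss ≈ 7644 × 4.864/100 ≈ 372.
Year 2011: gap = -1.9 × (8.29 - 5.2) = -5.871%, loss ≈ 7644 × 5.871/100 ≈ 449.
Total lost output = 369 + 593 + 552 + 372 + 449 = 2335 billion.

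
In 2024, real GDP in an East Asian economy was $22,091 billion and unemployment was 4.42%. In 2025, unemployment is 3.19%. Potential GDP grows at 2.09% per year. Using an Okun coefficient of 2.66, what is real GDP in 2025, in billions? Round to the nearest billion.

$23,275 billion

Δu = 3.19 - 4.42 = -1.23 points.
Okun's law (growth form): g_Y = g_Y* - β × Δu = 2.09 - 2.66 × (-1.23) = 2.09 + 3.2718 = 5.3618%.
Real GDP in the next year = 22091 × (1 + 5.3618/100) = 22091 × 1.053618 ≈ 23275 billion.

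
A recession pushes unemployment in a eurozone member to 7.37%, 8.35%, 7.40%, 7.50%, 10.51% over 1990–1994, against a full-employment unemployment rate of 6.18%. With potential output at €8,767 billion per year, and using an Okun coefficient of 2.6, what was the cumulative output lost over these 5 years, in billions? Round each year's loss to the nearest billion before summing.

Year 1990: gap = -2.6 × (7.37 - 6.18) = -3.094%, loss ≈ 8767 × 3.094/100 ≈ 271.
Year 1991: gap = -2.6 × (8.35 - 6.18) = -5.642%, loss ≈ 8767 × 5.642/100 ≈ 495.
Year 1992: gap = -2.6 × (7.4 - 6.18) = -3.172%, loss ≈ 8767 × 3.172/100 ≈ 278.
Year 1993: gap = -2.6 × (7.5 - 6.18) = -3.432%, loss ≈ 8767 × 3.432/100 ≈ 301.
Year 1994: gap = -2.6 × (10.51 - 6.18) = -11.258%, loss ≈ 8767 × 11.258/100 ≈ 987.
Total lost output = 271 + 495 + 278 + 301 + 987 = 2332 billion.

€2,332 billion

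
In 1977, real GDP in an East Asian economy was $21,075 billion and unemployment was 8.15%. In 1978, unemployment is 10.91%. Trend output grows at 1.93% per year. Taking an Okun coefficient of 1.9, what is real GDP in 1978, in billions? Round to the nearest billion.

$20,377 billion

Δu = 10.91 - 8.15 = 2.76 points.
Okun's law (growth form): g_Y = g_Y* - β × Δu = 1.93 - 1.9 × (2.76) = 1.93 - 5.244 = -3.314%.
Real GDP in the next year = 21075 × (1 - 3.314/100) = 21075 × 0.96686 ≈ 20377 billion.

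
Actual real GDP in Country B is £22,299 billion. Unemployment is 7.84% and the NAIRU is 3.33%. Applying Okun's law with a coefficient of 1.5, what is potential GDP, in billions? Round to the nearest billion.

£23,917 billion

Unemployment gap = 7.84 - 3.33 = 4.51 points, so output gap = -1.5 × 4.51 = -6.765%.
Since Y = Y* × (1 + gap/100), Y* = 22299/0.93235 ≈ 23917 billion.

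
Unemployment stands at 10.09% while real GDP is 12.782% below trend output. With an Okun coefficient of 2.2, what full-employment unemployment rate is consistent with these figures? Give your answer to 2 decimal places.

4.28%

From Okun's law, u - u* = -(output gap)/β = -(-12.782)/2.2 = 5.81 points.
So u* = 10.09 - 5.81 = 4.28%.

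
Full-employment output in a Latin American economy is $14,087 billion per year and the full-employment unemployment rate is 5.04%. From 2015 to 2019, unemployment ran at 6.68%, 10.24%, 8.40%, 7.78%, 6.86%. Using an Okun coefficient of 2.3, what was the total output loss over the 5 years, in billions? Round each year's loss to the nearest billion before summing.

Year 2015: gap = -2.3 × (6.68 - 5.04) = -3.772%, loss ≈ 14087 × 3.772/100 ≈ 531.
Year 2016: gap = -2.3 × (10.24 - 5.04) = -11.96%, loss ≈ 14087 × 11.96/100 ≈ 1685.
Year 2017: gap = -2.3 × (8.4 - 5.04) = -7.728%, loss ≈ 14087 × 7.728/100 ≈ 1089.
Year 2018: gap = -2.3 × (7.78 - 5.04) = -6.302%, loss ≈ 14087 × 6.302/100 ≈ 888.
Year 2019: gap = -2.3 × (6.86 - 5.04) = -4.186%, loss ≈ 14087 × 4.186/100 ≈ 590.
Total lost output = 531 + 1685 + 1089 + 888 + 590 = 4783 billion.

$4,783 billion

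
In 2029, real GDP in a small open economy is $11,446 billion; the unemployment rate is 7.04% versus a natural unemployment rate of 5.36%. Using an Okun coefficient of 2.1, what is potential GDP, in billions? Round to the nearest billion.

$11,865 billion

Unemployment gap = 7.04 - 5.36 = 1.68 points, so output gap = -2.1 × 1.68 = -3.528%.
Since Y = Y* × (1 + gap/100), Y* = 11446/0.96472 ≈ 11865 billion.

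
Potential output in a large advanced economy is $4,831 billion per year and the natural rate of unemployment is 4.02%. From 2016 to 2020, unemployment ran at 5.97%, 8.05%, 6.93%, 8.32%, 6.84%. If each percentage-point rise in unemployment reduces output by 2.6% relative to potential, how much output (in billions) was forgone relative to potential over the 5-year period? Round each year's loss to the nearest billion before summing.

$2,011 billion

Year 2016: gap = -2.6 × (5.97 - 4.02) = -5.07%, loss ≈ 4831 × 5.07/100 ≈ 245.
Year 2017: gap = -2.6 × (8.05 - 4.02) = -10.478%, loss ≈ 4831 × 10.478/100 ≈ 506.
Year 2018: gap = -2.6 × (6.93 - 4.02) = -7.566%, loss ≈ 4831 × 7.566/100 ≈ 366.
Year 2019: gap = -2.6 × (8.32 - 4.02) = -11.18%, loss ≈ 4831 × 11.18/100 ≈ 540.
Year 2020: gap = -2.6 × (6.84 - 4.02) = -7.332%, loss ≈ 4831 × 7.332/100 ≈ 354.
Total lost output = 245 + 506 + 366 + 540 + 354 = 2011 billion.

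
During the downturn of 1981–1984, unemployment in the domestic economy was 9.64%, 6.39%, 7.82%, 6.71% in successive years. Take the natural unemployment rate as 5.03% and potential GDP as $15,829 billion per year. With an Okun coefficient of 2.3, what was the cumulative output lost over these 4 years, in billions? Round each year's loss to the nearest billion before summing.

Year 1981: gap = -2.3 × (9.64 - 5.03) = -10.603%, loss ≈ 15829 × 10.603/100 ≈ 1678.
Year 1982: gap = -2.3 × (6.39 - 5.03) = -3.128%, loss ≈ 15829 × 3.128/100 ≈ 495.
Year 1983: gap = -2.3 × (7.82 - 5.03) = -6.417%, loss ≈ 15829 × 6.417/100 ≈ 1016.
Year 1984: gap = -2.3 × (6.71 - 5.03) = -3.864%, loss ≈ 15829 × 3.864/100 ≈ 612.
Total lost output = 1678 + 495 + 1016 + 612 = 3801 billion.

$3,801 billion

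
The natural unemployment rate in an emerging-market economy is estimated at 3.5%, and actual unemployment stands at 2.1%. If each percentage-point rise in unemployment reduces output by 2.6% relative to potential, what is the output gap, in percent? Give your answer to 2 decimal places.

3.64%

The unemployment gap is 2.1 - 3.5 = -1.4 percentage points.
Okun's law gives an output gap of -2.6 × (-1.4) = 3.64%, i.e. 3.64% above potential.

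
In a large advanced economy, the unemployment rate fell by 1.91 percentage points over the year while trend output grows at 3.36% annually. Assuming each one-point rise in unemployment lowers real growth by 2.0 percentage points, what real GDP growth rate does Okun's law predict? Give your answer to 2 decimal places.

7.18%

Growth-rate Okun's law: g_Y = g_Y* - β × Δu.
g_Y = 3.36 - 2.0 × (-1.91) = 3.36 + 3.82 = 7.18%, i.e. 7.18% to 2 d.p.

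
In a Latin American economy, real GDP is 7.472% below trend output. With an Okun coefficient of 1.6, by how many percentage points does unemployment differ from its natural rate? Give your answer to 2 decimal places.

Okun's law: output gap = -β × (u - u*), so u - u* = -(output gap)/β.
u - u* = -(-7.472)/1.6 = 4.67 percentage points.

4.67 percentage points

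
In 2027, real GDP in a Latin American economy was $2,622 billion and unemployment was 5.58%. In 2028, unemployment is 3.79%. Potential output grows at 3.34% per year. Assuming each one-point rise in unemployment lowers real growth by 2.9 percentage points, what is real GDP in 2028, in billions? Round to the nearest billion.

Δu = 3.79 - 5.58 = -1.79 points.
Okun's law (growth form): g_Y = g_Y* - β × Δu = 3.34 - 2.9 × (-1.79) = 3.34 + 5.191 = 8.531%.
Real GDP in the next year = 2622 × (1 + 8.531/100) = 2622 × 1.08531 ≈ 2846 billion.

$2,846 billion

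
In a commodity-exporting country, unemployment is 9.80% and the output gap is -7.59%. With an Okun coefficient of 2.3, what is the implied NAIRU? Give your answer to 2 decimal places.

6.50%

From Okun's law, u - u* = -(output gap)/β = -(-7.59)/2.3 = 3.3 points.
So u* = 9.8 - 3.3 = 6.50%.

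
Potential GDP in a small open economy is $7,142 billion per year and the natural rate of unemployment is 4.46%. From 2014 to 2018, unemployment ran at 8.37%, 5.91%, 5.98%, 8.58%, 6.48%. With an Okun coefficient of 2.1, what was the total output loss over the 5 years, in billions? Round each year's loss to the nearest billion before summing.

$1,952 billion

Year 2014: gap = -2.1 × (8.37 - 4.46) = -8.211%, loss ≈ 7142 × 8.211/100 ≈ 586.
Year 2015: gap = -2.1 × (5.91 - 4.46) = -3.045%, loss ≈ 7142 × 3.045/100 ≈ 217.
Year 2016: gap = -2.1 × (5.98 - 4.46) = -3.192%, loss ≈ 7142 × 3.192/100 ≈ 228.
Year 2017: gap = -2.1 × (8.58 - 4.46) = -8.652%, loss ≈ 7142 × 8.652/100 ≈ 618.
Year 2018: gap = -2.1 × (6.48 - 4.46) = -4.242%, loss ≈ 7142 × 4.242/100 ≈ 303.
Total lost output = 586 + 217 + 228 + 618 + 303 = 1952 billion.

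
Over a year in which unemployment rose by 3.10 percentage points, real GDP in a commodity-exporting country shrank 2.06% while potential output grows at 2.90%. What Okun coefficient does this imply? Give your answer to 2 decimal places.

β ≈ 1.60

Growth form: g_Y = g_Y* - β × Δu, so β = (g_Y* - g_Y)/Δu.
β = (2.9 + 2.06)/3.10 = 4.96/3.10 = 1.60.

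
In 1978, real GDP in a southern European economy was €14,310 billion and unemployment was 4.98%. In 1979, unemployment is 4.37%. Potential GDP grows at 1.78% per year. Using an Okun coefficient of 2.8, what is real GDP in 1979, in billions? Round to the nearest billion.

€14,809 billion

Δu = 4.37 - 4.98 = -0.61 points.
Okun's law (growth form): g_Y = g_Y* - β × Δu = 1.78 - 2.8 × (-0.61) = 1.78 + 1.708 = 3.488%.
Real GDP in the next year = 14310 × (1 + 3.488/100) = 14310 × 1.03488 ≈ 14809 billion.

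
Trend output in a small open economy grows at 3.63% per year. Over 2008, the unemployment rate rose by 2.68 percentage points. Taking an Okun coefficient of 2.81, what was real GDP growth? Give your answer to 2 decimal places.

Growth-rate Okun's law: g_Y = g_Y* - β × Δu.
g_Y = 3.63 - 2.81 × (2.68) = 3.63 - 7.5308 = -3.9008%, i.e. -3.90% to 2 d.p.

-3.90%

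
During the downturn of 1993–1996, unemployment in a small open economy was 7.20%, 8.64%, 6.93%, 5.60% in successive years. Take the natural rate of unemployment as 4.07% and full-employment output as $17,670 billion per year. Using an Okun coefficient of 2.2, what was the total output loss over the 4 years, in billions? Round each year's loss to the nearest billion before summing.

$4,701 billion

Year 1993: gap = -2.2 × (7.2 - 4.07) = -6.886%, loss ≈ 17670 × 6.886/100 ≈ 1217.
Year 1994: gap = -2.2 × (8.64 - 4.07) = -10.054%, loss ≈ 17670 × 10.054/100 ≈ 1777.
Year 1995: gap = -2.2 × (6.93 - 4.07) = -6.292%, loss ≈ 17670 × 6.292/100 ≈ 1112.
Year 1996: gap = -2.2 × (5.6 - 4.07) = -3.366%, loss ≈ 17670 × 3.366/100 ≈ 595.
Total lost output = 1217 + 1777 + 1112 + 595 = 4701 billion.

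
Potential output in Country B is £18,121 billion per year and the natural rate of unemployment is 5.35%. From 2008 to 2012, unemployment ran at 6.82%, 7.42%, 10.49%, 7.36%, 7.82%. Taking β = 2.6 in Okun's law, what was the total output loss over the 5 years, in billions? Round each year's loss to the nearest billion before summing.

£6,201 billion

Year 2008: gap = -2.6 × (6.82 - 5.35) = -3.822%, loss ≈ 18121 × 3.822/100 ≈ 693.
Year 2009: gap = -2.6 × (7.42 - 5.35) = -5.382%, loss ≈ 18121 × 5.382/100 ≈ 975.
Year 2010: gap = -2.6 × (10.49 - 5.35) = -13.364%, loss ≈ 18121 × 13.364/100 ≈ 2422.
Year 2011: gap = -2.6 × (7.36 - 5.35) = -5.226%, loss ≈ 18121 × 5.226/100 ≈ 947.
Year 2012: gap = -2.6 × (7.82 - 5.35) = -6.422%, loss ≈ 18121 × 6.422/100 ≈ 1164.
Total lost output = 693 + 975 + 2422 + 947 + 1164 = 6201 billion.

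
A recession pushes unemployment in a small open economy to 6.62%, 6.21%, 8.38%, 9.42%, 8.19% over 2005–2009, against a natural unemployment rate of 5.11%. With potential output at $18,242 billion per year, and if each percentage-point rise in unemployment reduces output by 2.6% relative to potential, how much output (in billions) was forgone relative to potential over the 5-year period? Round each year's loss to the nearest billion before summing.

$6,294 billion

Year 2005: gap = -2.6 × (6.62 - 5.11) = -3.926%, loss ≈ 18242 × 3.926/100 ≈ 716.
Year 2006: gap = -2.6 × (6.21 - 5.11) = -2.86%, loss ≈ 18242 × 2.86/100 ≈ 522.
Year 2007: gap = -2.6 × (8.38 - 5.11) = -8.502%, loss ≈ 18242 × 8.502/100 ≈ 1551.
Year 2008: gap = -2.6 × (9.42 - 5.11) = -11.206%, loss ≈ 18242 × 11.206/100 ≈ 2044.
Year 2009: gap = -2.6 × (8.19 - 5.11) = -8.008%, loss ≈ 18242 × 8.008/100 ≈ 1461.
Total lost output = 716 + 522 + 1551 + 2044 + 1461 = 6294 billion.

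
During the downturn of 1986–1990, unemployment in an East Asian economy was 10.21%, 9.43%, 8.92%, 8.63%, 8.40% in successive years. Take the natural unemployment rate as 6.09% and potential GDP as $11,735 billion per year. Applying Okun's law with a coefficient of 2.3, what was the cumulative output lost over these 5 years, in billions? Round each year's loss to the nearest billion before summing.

Year 1986: gap = -2.3 × (10.21 - 6.09) = -9.476%, loss ≈ 11735 × 9.476/100 ≈ 1112.
Year 1987: gap = -2.3 × (9.43 - 6.09) = -7.682%, loss ≈ 11735 × 7.682/100 ≈ 901.
Year 1988: gap = -2.3 × (8.92 - 6.09) = -6.509%, loss ≈ 11735 × 6.509/100 ≈ 764.
Year 1989: gap = -2.3 × (8.63 - 6.09) = -5.842%, loss ≈ 11735 × 5.842/100 ≈ 686.
Year 1990: gap = -2.3 × (8.4 - 6.09) = -5.313%, loss ≈ 11735 × 5.313/100 ≈ 623.
Total lost output = 1112 + 901 + 764 + 686 + 623 = 4086 billion.

$4,086 billion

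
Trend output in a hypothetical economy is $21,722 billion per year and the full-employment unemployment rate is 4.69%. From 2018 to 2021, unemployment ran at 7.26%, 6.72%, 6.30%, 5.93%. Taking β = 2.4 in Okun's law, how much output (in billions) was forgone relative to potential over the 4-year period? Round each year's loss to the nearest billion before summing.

$3,883 billion

Year 2018: gap = -2.4 × (7.26 - 4.69) = -6.168%, loss ≈ 21722 × 6.168/100 ≈ 1340.
Year 2019: gap = -2.4 × (6.72 - 4.69) = -4.872%, loss ≈ 21722 × 4.872/100 ≈ 1058.
Year 2020: gap = -2.4 × (6.3 - 4.69) = -3.864%, loss ≈ 21722 × 3.864/100 ≈ 839.
Year 2021: gap = -2.4 × (5.93 - 4.69) = -2.976%, loss ≈ 21722 × 2.976/100 ≈ 646.
Total lost output = 1340 + 1058 + 839 + 646 = 3883 billion.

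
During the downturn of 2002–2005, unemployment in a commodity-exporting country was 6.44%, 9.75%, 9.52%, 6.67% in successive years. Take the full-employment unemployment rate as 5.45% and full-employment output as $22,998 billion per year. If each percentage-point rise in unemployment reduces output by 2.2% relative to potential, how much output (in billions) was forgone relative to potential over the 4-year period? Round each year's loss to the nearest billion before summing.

$5,353 billion

Year 2002: gap = -2.2 × (6.44 - 5.45) = -2.178%, loss ≈ 22998 × 2.178/100 ≈ 501.
Year 2003: gap = -2.2 × (9.75 - 5.45) = -9.46%, loss ≈ 22998 × 9.46/100 ≈ 2176.
Year 2004: gap = -2.2 × (9.52 - 5.45) = -8.954%, loss ≈ 22998 × 8.954/100 ≈ 2059.
Year 2005: gap = -2.2 × (6.67 - 5.45) = -2.684%, loss ≈ 22998 × 2.684/100 ≈ 617.
Total lost output = 501 + 2176 + 2059 + 617 = 5353 billion.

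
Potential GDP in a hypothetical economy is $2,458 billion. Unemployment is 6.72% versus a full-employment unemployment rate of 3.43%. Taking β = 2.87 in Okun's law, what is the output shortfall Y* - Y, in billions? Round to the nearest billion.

Output gap = -2.87 × (6.72 - 3.43) = -2.87 × 3.29 = -9.4423%.
Actual GDP ≈ 2458 × 0.905577 ≈ 2226 billion, so the shortfall is 2458 - 2226 = 232 billion.

$232 billion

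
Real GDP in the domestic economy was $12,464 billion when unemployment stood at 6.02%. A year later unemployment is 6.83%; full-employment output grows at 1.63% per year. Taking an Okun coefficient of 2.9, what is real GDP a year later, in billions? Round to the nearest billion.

$12,374 billion

Δu = 6.83 - 6.02 = 0.81 points.
Okun's law (growth form): g_Y = g_Y* - β × Δu = 1.63 - 2.9 × (0.81) = 1.63 - 2.349 = -0.719%.
Real GDP in the next year = 12464 × (1 - 0.719/100) = 12464 × 0.99281 ≈ 12374 billion.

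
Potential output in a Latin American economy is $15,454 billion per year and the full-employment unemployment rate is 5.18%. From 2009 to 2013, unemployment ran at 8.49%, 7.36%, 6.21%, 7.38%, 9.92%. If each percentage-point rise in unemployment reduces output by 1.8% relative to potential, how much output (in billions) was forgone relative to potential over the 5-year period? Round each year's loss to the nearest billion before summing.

Year 2009: gap = -1.8 × (8.49 - 5.18) = -5.958%, loss ≈ 15454 × 5.958/100 ≈ 921.
Year 2010: gap = -1.8 × (7.36 - 5.18) = -3.924%, loss ≈ 15454 × 3.924/100 ≈ 606.
Year 2011: gap = -1.8 × (6.21 - 5.18) = -1.854%, loss ≈ 15454 × 1.854/100 ≈ 287.
Year 2012: gap = -1.8 × (7.38 - 5.18) = -3.96%, loss ≈ 15454 × 3.96/100 ≈ 612.
Year 2013: gap = -1.8 × (9.92 - 5.18) = -8.532%, loss ≈ 15454 × 8.532/100 ≈ 1319.
Total lost output = 921 + 606 + 287 + 612 + 1319 = 3745 billion.

$3,745 billion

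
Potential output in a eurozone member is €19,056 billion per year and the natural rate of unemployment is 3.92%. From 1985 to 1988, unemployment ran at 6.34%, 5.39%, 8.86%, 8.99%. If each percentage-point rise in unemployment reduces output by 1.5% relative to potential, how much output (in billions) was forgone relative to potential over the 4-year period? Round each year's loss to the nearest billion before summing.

€3,973 billion

Year 1985: gap = -1.5 × (6.34 - 3.92) = -3.63%, loss ≈ 19056 × 3.63/100 ≈ 692.
Year 1986: gap = -1.5 × (5.39 - 3.92) = -2.205%, loss ≈ 19056 × 2.205/100 ≈ 420.
Year 1987: gap = -1.5 × (8.86 - 3.92) = -7.41%, loss ≈ 19056 × 7.41/100 ≈ 1412.
Year 1988: gap = -1.5 × (8.99 - 3.92) = -7.605%, loss ≈ 19056 × 7.605/100 ≈ 1449.
Total lost output = 692 + 420 + 1412 + 1449 = 3973 billion.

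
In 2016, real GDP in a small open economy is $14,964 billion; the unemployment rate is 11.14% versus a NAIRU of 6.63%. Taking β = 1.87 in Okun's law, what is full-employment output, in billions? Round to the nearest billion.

Unemployment gap = 11.14 - 6.63 = 4.51 points, so output gap = -1.87 × 4.51 = -8.4337%.
Since Y = Y* × (1 + gap/100), Y* = 14964/0.915663 ≈ 16342 billion.

$16,342 billion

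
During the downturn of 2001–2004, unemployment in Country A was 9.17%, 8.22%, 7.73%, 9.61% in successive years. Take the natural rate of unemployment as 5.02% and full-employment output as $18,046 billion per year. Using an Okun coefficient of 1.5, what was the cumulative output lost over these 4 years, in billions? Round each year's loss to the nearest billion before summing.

Year 2001: gap = -1.5 × (9.17 - 5.02) = -6.225%, loss ≈ 18046 × 6.225/100 ≈ 1123.
Year 2002: gap = -1.5 × (8.22 - 5.02) = -4.8%, loss ≈ 18046 × 4.8/100 ≈ 866.
Year 2003: gap = -1.5 × (7.73 - 5.02) = -4.065%, loss ≈ 18046 × 4.065/100 ≈ 734.
Year 2004: gap = -1.5 × (9.61 - 5.02) = -6.885%, loss ≈ 18046 × 6.885/100 ≈ 1242.
Total lost output = 1123 + 866 + 734 + 1242 = 3965 billion.

$3,965 billion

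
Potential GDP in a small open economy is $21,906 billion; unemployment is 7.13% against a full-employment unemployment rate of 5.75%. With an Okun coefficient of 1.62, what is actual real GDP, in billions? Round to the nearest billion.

Unemployment gap = 7.13 - 5.75 = 1.38 points, so the output gap is -1.62 × 1.38 = -2.2356%.
Actual GDP = 21906 × (1 - 2.2356/100) = 21906 × 0.977644 ≈ 21416 billion.

$21,416 billion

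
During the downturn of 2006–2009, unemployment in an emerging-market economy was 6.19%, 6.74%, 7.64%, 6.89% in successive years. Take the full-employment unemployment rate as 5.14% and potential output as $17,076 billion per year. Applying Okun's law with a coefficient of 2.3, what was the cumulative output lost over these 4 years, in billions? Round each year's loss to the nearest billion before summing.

Year 2006: gap = -2.3 × (6.19 - 5.14) = -2.415%, loss ≈ 17076 × 2.415/100 ≈ 412.
Year 2007: gap = -2.3 × (6.74 - 5.14) = -3.68%, loss ≈ 17076 × 3.68/100 ≈ 628.
Year 2008: gap = -2.3 × (7.64 - 5.14) = -5.75%, loss ≈ 17076 × 5.75/100 ≈ 982.
Year 2009: gap = -2.3 × (6.89 - 5.14) = -4.025%, loss ≈ 17076 × 4.025/100 ≈ 687.
Total lost output = 412 + 628 + 982 + 687 = 2709 billion.

$2,709 billion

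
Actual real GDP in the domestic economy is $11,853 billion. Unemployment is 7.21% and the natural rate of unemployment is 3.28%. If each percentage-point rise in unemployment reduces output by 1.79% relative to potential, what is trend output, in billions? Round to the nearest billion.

Unemployment gap = 7.21 - 3.28 = 3.93 points, so output gap = -1.79 × 3.93 = -7.0347%.
Since Y = Y* × (1 + gap/100), Y* = 11853/0.929653 ≈ 12750 billion.

$12,750 billion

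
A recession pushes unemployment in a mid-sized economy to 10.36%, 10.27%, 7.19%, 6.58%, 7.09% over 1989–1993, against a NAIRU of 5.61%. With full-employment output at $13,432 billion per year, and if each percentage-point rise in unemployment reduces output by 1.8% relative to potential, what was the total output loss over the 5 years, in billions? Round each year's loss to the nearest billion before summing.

Year 1989: gap = -1.8 × (10.36 - 5.61) = -8.55%, loss ≈ 13432 × 8.55/100 ≈ 1148.
Year 1990: gap = -1.8 × (10.27 - 5.61) = -8.388%, loss ≈ 13432 × 8.388/100 ≈ 1127.
Year 1991: gap = -1.8 × (7.19 - 5.61) = -2.844%, loss ≈ 13432 × 2.844/100 ≈ 382.
Year 1992: gap = -1.8 × (6.58 - 5.61) = -1.746%, loss ≈ 13432 × 1.746/100 ≈ 235.
Year 1993: gap = -1.8 × (7.09 - 5.61) = -2.664%, loss ≈ 13432 × 2.664/100 ≈ 358.
Total lost output = 1148 + 1127 + 382 + 235 + 358 = 3250 billion.

$3,250 billion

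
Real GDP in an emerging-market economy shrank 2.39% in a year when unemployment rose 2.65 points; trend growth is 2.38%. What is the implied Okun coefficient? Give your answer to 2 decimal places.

β ≈ 1.80

Growth form: g_Y = g_Y* - β × Δu, so β = (g_Y* - g_Y)/Δu.
β = (2.38 + 2.39)/2.65 = 4.77/2.65 = 1.80.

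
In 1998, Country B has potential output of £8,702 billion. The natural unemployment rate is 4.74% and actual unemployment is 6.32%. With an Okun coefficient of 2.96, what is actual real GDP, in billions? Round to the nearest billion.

Unemployment gap = 6.32 - 4.74 = 1.58 points, so the output gap is -2.96 × 1.58 = -4.6768%.
Actual GDP = 8702 × (1 - 4.6768/100) = 8702 × 0.953232 ≈ 8295 billion.

£8,295 billion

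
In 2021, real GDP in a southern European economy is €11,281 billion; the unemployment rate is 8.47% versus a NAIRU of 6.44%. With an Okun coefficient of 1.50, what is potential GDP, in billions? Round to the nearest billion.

€11,635 billion

Unemployment gap = 8.47 - 6.44 = 2.03 points, so output gap = -1.5 × 2.03 = -3.045%.
Since Y = Y* × (1 + gap/100), Y* = 11281/0.96955 ≈ 11635 billion.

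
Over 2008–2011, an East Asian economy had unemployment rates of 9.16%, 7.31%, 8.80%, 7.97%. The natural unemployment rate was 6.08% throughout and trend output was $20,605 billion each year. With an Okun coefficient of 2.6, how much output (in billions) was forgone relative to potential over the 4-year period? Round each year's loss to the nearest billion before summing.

Year 2008: gap = -2.6 × (9.16 - 6.08) = -8.008%, loss ≈ 20605 × 8.008/100 ≈ 1650.
Year 2009: gap = -2.6 × (7.31 - 6.08) = -3.198%, loss ≈ 20605 × 3.198/100 ≈ 659.
Year 2010: gap = -2.6 × (8.8 - 6.08) = -7.072%, loss ≈ 20605 × 7.072/100 ≈ 1457.
Year 2011: gap = -2.6 × (7.97 - 6.08) = -4.914%, loss ≈ 20605 × 4.914/100 ≈ 1013.
Total lost output = 1650 + 659 + 1457 + 1013 = 4779 billion.

$4,779 billion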